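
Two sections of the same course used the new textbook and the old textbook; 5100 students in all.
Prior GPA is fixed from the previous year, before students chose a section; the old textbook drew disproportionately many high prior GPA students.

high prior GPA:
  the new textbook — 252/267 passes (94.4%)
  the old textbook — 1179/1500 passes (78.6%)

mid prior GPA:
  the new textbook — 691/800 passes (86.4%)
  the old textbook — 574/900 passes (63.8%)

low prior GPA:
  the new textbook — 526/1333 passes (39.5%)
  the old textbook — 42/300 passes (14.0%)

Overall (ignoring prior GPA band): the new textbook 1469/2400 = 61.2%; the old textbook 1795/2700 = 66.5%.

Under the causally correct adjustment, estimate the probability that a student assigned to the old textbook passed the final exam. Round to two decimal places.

0.53

Within every prior GPA band level the new textbook has the higher rate, yet pooled the old textbook does — Simpson's reversal.
Since prior GPA band is a pre-existing factor (not a product of the teaching method) and it affects the outcome on its own, it is a confounder. The stratified rates, not the pooled rate, identify the causal effect.
Standardising the old textbook to the population prior GPA band mix: 0.346·1179/1500 + 0.333·574/900 + 0.320·42/300 = 0.530.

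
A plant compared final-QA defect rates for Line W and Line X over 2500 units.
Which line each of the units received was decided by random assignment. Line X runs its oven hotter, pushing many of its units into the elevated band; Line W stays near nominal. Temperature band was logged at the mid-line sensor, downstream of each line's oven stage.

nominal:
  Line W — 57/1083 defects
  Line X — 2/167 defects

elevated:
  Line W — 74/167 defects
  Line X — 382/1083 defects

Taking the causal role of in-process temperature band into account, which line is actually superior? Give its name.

Because the line influences in-process temperature band, in-process temperature band is a post-treatment mediator, not a confounder. Stratifying on it would bias the estimate; the causal effect is the crude pooled difference.
Pooled: Line W 10.5% vs Line X 30.7%; Line W is lower overall.

Line W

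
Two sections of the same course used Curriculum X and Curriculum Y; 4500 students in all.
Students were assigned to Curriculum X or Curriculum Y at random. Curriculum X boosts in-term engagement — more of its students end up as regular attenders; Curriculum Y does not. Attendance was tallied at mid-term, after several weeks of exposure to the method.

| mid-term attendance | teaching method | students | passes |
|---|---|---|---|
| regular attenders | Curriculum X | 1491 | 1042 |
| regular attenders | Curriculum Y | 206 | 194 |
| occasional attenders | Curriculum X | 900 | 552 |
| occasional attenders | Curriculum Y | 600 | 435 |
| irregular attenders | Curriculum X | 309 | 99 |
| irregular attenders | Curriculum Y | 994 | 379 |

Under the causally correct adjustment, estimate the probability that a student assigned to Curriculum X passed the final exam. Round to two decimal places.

0.63

Mid-term attendance is downstream of the teaching method. One should not condition on a consequence of treatment, so the overall rates are the right comparison.
So P(outcome | do(Curriculum X)) is just the pooled rate for Curriculum X: 1693/2700 = 0.627.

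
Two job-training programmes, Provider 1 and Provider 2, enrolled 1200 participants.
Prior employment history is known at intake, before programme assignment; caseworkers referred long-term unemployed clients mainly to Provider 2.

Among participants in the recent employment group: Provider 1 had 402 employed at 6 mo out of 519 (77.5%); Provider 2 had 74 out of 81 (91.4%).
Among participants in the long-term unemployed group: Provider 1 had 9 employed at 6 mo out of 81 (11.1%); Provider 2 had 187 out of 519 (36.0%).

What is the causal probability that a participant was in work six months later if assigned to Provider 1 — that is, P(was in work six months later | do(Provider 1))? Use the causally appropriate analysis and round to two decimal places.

0.44

The prior employment history-specific comparison favours Provider 2 throughout, but the pooled figures favour Provider 1. The question is whether to condition on prior employment history.
The imbalance in prior employment history arose from how participants were allocated, not from anything the programme did; and prior employment history independently affects the outcome. The pooled gap is confounded — condition on prior employment history.
Standardising Provider 1 to the population prior employment history mix: 0.500·402/519 + 0.500·9/81 = 0.443.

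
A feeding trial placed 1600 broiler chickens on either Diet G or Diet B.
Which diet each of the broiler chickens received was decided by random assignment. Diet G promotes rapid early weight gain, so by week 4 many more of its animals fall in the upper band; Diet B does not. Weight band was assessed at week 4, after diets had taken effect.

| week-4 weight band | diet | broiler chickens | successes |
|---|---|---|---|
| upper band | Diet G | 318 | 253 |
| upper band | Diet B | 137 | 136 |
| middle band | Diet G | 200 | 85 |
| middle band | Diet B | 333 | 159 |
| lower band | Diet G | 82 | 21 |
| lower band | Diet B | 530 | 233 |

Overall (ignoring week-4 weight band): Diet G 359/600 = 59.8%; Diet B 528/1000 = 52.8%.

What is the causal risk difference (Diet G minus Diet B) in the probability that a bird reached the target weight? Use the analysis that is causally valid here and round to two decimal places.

Stratifying would compare diets among broiler chickens the diets themselves sorted into week-4 weight band groups — a form of selection on an intermediate. The unconditioned pooled rates give the total causal effect.
The causal difference is the pooled difference: 0.598 − 0.528 = +0.070.

+0.07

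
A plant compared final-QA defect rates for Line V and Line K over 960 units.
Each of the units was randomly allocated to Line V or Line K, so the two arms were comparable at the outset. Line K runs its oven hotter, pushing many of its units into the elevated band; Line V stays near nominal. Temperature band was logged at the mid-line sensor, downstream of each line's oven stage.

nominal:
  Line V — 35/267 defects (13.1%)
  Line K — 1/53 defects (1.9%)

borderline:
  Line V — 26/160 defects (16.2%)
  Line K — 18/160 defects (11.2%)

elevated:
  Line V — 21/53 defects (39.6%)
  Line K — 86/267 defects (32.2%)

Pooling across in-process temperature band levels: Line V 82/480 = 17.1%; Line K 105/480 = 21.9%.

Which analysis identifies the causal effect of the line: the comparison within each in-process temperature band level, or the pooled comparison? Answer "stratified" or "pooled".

pooled

Within every in-process temperature band level Line K has the lower rate, yet pooled Line V does — Simpson's reversal.
In-process temperature band is downstream of the line. One should not condition on a consequence of treatment, so the overall rates are the right comparison.
Pooled: Line V 17.1% vs Line K 21.9%; Line V is lower overall.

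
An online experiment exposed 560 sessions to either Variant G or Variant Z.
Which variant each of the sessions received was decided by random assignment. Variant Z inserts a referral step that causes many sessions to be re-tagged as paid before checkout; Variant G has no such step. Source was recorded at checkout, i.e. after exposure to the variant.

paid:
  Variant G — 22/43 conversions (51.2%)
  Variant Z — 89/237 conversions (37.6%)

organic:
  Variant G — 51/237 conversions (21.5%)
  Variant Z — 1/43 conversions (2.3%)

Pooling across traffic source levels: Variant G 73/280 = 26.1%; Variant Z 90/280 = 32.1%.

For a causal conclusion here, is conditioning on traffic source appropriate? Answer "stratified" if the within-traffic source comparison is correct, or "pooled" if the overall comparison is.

pooled

Variant G is higher inside every traffic source stratum but Variant Z is higher in aggregate. Whether to stratify depends on how traffic source relates to the variant.
Traffic source lies on the pathway variant → traffic source → outcome, so adjusting for it blocks the indirect effect. For the total causal effect of variant, use the unadjusted pooled rates.
Pooled: Variant G 26.1% vs Variant Z 32.1%; Variant Z is higher overall.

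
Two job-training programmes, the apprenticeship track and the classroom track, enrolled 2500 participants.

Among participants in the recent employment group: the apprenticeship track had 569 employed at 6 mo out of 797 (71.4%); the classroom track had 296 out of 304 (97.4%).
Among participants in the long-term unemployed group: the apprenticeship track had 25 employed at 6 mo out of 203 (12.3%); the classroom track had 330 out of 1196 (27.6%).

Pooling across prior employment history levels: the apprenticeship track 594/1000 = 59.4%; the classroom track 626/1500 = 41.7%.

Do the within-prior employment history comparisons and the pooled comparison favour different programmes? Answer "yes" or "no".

yes

Within each prior employment history level (recent employment 71.4% vs 97.4%; long-term unemployed 12.3% vs 27.6%), the classroom track has the higher rate every time. Pooled: 59.4% vs 41.7% — the apprenticeship track has the higher rate overall. The two comparisons disagree.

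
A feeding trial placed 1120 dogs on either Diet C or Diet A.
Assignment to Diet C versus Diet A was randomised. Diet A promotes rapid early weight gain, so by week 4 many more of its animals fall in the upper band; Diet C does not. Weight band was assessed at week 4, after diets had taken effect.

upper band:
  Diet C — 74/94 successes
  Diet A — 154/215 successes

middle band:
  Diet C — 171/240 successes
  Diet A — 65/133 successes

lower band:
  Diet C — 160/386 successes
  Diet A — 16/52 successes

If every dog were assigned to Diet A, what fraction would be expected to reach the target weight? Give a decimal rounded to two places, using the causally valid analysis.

0.59

Within every week-4 weight band level Diet C has the higher rate, yet pooled Diet A does — Simpson's reversal.
Week-4 weight band is downstream of the diet. One should not condition on a consequence of treatment, so the overall rates are the right comparison.
So P(outcome | do(Diet A)) is just the pooled rate for Diet A: 235/400 = 0.588.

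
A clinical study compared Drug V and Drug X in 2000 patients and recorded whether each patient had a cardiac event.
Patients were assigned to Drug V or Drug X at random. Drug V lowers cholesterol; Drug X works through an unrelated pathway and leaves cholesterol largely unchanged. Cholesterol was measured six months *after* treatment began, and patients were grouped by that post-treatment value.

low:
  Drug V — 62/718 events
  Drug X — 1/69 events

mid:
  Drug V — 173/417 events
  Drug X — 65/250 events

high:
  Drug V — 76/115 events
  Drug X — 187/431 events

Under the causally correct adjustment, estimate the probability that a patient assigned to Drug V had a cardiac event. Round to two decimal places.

Cholesterol is downstream of the drug. One should not condition on a consequence of treatment, so the overall rates are the right comparison.
So P(outcome | do(Drug V)) is just the pooled rate for Drug V: 311/1250 = 0.249.

0.25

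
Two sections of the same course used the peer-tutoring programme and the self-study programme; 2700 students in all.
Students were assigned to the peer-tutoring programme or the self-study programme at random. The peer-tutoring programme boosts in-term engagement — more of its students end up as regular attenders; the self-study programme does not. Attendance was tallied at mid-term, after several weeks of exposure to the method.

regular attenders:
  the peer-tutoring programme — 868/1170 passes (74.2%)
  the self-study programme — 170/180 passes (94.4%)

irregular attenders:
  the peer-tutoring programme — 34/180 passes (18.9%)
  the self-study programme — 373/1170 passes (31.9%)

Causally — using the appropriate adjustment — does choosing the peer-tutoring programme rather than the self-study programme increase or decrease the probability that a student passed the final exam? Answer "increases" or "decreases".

The mid-term attendance-specific comparison favours the self-study programme throughout, but the pooled figures favour the peer-tutoring programme. The question is whether to condition on mid-term attendance.
Because the teaching method influences mid-term attendance, mid-term attendance is a post-treatment mediator, not a confounder. Stratifying on it would bias the estimate; the causal effect is the crude pooled difference.
Pooled: the peer-tutoring programme 66.8% vs the self-study programme 40.2%; the peer-tutoring programme is higher overall.

increases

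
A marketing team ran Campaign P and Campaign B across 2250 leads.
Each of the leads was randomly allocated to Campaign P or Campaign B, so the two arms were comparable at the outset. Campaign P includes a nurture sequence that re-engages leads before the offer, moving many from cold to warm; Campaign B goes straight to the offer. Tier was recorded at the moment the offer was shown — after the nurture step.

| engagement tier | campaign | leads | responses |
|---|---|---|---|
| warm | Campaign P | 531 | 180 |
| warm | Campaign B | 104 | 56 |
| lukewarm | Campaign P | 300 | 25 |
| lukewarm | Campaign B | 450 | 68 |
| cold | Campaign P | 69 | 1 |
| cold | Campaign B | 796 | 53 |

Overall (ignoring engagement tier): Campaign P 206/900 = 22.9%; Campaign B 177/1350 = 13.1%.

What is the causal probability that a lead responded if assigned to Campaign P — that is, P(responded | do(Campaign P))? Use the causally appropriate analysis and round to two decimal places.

Engagement tier here is a post-treatment variable shaped by the campaign; conditioning on it would introduce bias rather than remove it. The overall comparison is the causal one.
So P(outcome | do(Campaign P)) is just the pooled rate for Campaign P: 206/900 = 0.229.

0.23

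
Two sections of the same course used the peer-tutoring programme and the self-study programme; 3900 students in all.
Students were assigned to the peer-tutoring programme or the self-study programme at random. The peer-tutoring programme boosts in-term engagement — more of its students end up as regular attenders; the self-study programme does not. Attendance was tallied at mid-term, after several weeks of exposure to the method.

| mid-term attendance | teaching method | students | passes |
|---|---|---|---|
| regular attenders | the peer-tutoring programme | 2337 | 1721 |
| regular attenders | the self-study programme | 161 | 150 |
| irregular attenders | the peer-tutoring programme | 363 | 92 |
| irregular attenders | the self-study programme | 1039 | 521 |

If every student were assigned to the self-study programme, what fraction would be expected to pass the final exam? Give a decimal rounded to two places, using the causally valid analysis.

Mid-term attendance is downstream of the teaching method. One should not condition on a consequence of treatment, so the overall rates are the right comparison.
So P(outcome | do(the self-study programme)) is just the pooled rate for the self-study programme: 671/1200 = 0.559.

0.56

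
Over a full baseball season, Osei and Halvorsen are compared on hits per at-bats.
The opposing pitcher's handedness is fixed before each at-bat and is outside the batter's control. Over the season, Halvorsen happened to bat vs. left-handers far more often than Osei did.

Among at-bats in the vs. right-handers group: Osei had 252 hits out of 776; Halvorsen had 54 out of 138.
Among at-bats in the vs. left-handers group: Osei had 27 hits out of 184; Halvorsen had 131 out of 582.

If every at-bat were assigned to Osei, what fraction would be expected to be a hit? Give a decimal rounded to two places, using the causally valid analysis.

0.24

Halvorsen is higher inside every pitcher handedness stratum but Osei is higher in aggregate. Whether to stratify depends on how pitcher handedness relates to the player.
Since pitcher handedness is a pre-existing factor (not a product of the player) and it affects the outcome on its own, it is a confounder. The stratified rates, not the pooled rate, identify the causal effect.
Standardising Osei to the population pitcher handedness mix: 0.544·252/776 + 0.456·27/184 = 0.244.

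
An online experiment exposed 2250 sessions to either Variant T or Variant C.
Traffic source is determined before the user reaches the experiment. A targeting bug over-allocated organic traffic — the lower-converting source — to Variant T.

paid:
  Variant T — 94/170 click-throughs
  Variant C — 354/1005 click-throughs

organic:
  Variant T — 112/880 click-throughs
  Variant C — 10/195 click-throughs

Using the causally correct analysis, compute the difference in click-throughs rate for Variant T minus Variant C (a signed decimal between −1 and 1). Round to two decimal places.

The imbalance in traffic source arose from how sessions were allocated, not from anything the variant did; and traffic source independently affects the outcome. The pooled gap is confounded — condition on traffic source.
Adjusting over the population distribution of traffic source: 0.522·(0.553−0.352) + 0.478·(0.127−0.051) = +0.141.

+0.14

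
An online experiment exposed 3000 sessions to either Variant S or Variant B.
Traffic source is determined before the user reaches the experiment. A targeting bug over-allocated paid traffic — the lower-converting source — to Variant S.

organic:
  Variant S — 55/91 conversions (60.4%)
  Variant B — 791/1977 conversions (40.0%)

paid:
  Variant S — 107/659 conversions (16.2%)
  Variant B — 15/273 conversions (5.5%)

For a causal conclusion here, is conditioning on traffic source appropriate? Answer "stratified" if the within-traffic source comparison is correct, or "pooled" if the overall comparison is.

The traffic source-specific comparison favours Variant S throughout, but the pooled figures favour Variant B. The question is whether to condition on traffic source.
Traffic source differs across variants for reasons unrelated to any effect of the variant itself, and it separately predicts the outcome — a classic confounder. We must compare within traffic source levels.
Within each level — organic: 60.4% vs 40.0%; paid: 16.2% vs 5.5% — Variant S is higher every time.

stratified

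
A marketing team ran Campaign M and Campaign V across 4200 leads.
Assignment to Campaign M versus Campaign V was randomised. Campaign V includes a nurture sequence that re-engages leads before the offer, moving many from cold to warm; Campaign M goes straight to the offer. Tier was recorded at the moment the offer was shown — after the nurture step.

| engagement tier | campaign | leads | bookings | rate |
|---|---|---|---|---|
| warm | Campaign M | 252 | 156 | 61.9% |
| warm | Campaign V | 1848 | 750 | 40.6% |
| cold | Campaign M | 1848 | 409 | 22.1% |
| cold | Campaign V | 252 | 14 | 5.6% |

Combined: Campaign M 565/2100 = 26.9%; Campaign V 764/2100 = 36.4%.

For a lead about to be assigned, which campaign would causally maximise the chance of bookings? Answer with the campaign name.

Campaign V

Campaign M is higher inside every engagement tier stratum but Campaign V is higher in aggregate. Whether to stratify depends on how engagement tier relates to the campaign.
Stratifying would compare campaigns among leads the campaigns themselves sorted into engagement tier groups — a form of selection on an intermediate. The unconditioned pooled rates give the total causal effect.
Pooled: Campaign M 26.9% vs Campaign V 36.4%; Campaign V is higher overall.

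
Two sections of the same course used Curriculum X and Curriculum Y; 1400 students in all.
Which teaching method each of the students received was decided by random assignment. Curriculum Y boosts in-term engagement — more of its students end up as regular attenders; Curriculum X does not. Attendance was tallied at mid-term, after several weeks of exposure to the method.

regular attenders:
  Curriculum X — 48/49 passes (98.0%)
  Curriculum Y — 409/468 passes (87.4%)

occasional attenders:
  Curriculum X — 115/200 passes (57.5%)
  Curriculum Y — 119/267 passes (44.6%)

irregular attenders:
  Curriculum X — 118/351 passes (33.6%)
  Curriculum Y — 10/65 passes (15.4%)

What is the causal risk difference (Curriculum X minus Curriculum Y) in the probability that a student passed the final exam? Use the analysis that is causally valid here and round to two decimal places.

-0.20

Stratifying would compare teaching methods among students the teaching methods themselves sorted into mid-term attendance groups — a form of selection on an intermediate. The unconditioned pooled rates give the total causal effect.
The causal difference is the pooled difference: 0.468 − 0.672 = -0.204.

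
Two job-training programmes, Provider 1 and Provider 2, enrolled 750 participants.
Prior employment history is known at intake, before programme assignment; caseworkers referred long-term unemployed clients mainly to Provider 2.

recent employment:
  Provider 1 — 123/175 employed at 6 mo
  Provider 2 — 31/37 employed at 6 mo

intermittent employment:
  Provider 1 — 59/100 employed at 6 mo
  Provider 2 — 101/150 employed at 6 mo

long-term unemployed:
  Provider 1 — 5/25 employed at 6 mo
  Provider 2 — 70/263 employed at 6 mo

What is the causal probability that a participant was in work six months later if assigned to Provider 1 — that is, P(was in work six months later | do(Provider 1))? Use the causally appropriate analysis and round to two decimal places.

The stratified and pooled comparisons disagree (Provider 2 wins within each prior employment history; Provider 1 wins overall), so the answer turns on the causal role of prior employment history.
Since prior employment history is a pre-existing factor (not a product of the programme) and it affects the outcome on its own, it is a confounder. The stratified rates, not the pooled rate, identify the causal effect.
Standardising Provider 1 to the population prior employment history mix: 0.283·123/175 + 0.333·59/100 + 0.384·5/25 = 0.472.

0.47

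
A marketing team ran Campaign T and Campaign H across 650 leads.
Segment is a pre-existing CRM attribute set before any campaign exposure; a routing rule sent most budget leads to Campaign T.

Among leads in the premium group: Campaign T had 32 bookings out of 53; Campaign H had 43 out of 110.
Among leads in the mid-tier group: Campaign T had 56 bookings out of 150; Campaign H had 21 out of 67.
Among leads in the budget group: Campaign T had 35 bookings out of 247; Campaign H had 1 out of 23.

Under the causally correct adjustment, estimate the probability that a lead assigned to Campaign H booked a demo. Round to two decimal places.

0.22

Campaign T is higher inside every customer segment stratum but Campaign H is higher in aggregate. Whether to stratify depends on how customer segment relates to the campaign.
Customer segment differs across campaigns for reasons unrelated to any effect of the campaign itself, and it separately predicts the outcome — a classic confounder. We must compare within customer segment levels.
Standardising Campaign H to the population customer segment mix: 0.251·43/110 + 0.334·21/67 + 0.415·1/23 = 0.221.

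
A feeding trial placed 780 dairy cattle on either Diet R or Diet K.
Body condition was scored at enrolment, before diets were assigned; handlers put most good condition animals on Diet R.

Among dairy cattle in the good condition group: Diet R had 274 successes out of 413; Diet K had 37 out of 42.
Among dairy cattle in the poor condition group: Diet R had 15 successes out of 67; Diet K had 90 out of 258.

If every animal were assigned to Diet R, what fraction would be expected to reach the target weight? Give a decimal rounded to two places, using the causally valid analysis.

Diet K is higher inside every starting body condition stratum but Diet R is higher in aggregate. Whether to stratify depends on how starting body condition relates to the diet.
The imbalance in starting body condition arose from how dairy cattle were allocated, not from anything the diet did; and starting body condition independently affects the outcome. The pooled gap is confounded — condition on starting body condition.
Standardising Diet R to the population starting body condition mix: 0.583·274/413 + 0.417·15/67 = 0.480.

0.48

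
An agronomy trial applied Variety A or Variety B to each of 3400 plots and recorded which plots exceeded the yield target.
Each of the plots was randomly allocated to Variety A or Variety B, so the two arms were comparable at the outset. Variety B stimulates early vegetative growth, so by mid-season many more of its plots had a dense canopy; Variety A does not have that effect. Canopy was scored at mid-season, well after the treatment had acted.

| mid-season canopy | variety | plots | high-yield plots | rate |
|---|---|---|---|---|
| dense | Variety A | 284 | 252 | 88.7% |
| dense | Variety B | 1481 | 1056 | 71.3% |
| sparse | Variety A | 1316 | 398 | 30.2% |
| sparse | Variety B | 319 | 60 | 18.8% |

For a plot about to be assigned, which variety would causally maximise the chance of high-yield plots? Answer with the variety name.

Variety B

Stratifying would compare varietys among plots the varietys themselves sorted into mid-season canopy groups — a form of selection on an intermediate. The unconditioned pooled rates give the total causal effect.
Pooled: Variety A 40.6% vs Variety B 62.0%; Variety B is higher overall.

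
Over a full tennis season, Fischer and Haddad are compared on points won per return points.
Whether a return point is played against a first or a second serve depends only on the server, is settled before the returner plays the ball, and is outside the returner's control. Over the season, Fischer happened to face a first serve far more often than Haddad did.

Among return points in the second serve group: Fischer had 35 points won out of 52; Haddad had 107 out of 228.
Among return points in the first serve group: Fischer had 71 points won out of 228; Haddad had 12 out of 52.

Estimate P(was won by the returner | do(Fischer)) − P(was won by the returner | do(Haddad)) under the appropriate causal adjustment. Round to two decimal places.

+0.14

The serve type-specific comparison favours Fischer throughout, but the pooled figures favour Haddad. The question is whether to condition on serve type.
Here serve type is a common cause — it drives both which player a case falls under and the outcome. The crude comparison mixes populations; the stratum-specific rates are the causally relevant ones.
Adjusting over the population distribution of serve type: 0.500·(0.673−0.469) + 0.500·(0.311−0.231) = +0.142.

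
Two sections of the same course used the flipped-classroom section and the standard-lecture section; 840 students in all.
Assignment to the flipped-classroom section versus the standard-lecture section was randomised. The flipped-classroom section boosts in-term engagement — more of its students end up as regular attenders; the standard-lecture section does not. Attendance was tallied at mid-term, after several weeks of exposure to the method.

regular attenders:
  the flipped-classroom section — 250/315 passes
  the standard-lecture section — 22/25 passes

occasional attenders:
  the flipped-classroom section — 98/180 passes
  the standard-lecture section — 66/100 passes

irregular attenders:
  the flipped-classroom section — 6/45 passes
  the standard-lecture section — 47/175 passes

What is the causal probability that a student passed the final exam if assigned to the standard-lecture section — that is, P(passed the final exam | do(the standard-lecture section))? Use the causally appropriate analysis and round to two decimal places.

0.45

Because the teaching method influences mid-term attendance, mid-term attendance is a post-treatment mediator, not a confounder. Stratifying on it would bias the estimate; the causal effect is the crude pooled difference.
So P(outcome | do(the standard-lecture section)) is just the pooled rate for the standard-lecture section: 135/300 = 0.450.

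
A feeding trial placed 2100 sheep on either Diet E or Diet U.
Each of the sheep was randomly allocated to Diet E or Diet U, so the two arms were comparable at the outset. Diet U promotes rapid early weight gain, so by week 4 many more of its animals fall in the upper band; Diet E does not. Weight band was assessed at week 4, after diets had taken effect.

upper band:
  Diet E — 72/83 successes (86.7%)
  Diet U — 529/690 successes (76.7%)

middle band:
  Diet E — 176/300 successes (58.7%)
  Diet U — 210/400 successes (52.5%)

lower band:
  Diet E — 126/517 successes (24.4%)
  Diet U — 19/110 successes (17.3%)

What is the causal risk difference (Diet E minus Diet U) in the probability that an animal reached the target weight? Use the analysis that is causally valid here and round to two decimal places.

The stratified and pooled comparisons disagree (Diet E wins within each week-4 weight band; Diet U wins overall), so the answer turns on the causal role of week-4 weight band.
The distribution of week-4 weight band is itself part of what the diet does — it is an intermediate outcome. Holding it fixed would remove that part of the effect; the total effect is the pooled difference.
The causal difference is the pooled difference: 0.416 − 0.632 = -0.216.

-0.22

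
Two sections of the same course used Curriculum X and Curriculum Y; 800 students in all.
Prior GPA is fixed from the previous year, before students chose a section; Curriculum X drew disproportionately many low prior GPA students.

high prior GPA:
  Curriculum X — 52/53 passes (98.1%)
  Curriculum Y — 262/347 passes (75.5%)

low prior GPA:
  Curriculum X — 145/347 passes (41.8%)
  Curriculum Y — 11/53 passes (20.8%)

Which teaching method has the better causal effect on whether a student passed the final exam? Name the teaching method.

Curriculum X

Prior GPA band differs across teaching methods for reasons unrelated to any effect of the teaching method itself, and it separately predicts the outcome — a classic confounder. We must compare within prior GPA band levels.
Within each level — high prior GPA: 98.1% vs 75.5%; low prior GPA: 41.8% vs 20.8% — Curriculum X is higher every time.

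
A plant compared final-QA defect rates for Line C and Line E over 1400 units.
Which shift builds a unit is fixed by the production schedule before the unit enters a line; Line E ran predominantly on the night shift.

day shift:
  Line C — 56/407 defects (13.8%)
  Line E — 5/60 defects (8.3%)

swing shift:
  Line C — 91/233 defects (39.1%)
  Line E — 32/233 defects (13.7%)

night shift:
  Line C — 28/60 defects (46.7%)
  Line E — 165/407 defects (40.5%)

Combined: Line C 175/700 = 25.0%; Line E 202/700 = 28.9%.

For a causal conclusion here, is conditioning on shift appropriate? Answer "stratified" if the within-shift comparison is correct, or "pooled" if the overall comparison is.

Here shift is a common cause — it drives both which line a case falls under and the outcome. The crude comparison mixes populations; the stratum-specific rates are the causally relevant ones.
Within each level — day shift: 13.8% vs 8.3%; swing shift: 39.1% vs 13.7%; night shift: 46.7% vs 40.5% — Line E is lower every time.

stratified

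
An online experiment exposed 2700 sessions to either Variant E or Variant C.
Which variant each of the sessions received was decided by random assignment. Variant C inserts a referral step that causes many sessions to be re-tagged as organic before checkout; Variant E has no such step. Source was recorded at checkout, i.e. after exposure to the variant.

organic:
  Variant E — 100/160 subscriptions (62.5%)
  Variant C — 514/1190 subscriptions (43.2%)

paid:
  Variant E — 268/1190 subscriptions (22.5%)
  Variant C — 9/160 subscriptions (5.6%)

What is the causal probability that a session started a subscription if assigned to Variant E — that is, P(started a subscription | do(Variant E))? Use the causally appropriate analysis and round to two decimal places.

Variant E is higher inside every traffic source stratum but Variant C is higher in aggregate. Whether to stratify depends on how traffic source relates to the variant.
The distribution of traffic source is itself part of what the variant does — it is an intermediate outcome. Holding it fixed would remove that part of the effect; the total effect is the pooled difference.
So P(outcome | do(Variant E)) is just the pooled rate for Variant E: 368/1350 = 0.273.

0.27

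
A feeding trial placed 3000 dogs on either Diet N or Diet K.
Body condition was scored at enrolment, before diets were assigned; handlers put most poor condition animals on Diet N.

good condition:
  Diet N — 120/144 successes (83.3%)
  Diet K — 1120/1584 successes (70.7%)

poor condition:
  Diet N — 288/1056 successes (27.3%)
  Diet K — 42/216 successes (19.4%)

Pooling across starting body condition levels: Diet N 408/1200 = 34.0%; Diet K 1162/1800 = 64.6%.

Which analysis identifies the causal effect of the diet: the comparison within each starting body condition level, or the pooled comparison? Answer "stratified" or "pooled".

Diet N is higher inside every starting body condition stratum but Diet K is higher in aggregate. Whether to stratify depends on how starting body condition relates to the diet.
Starting body condition satisfies the back-door criterion: it is not a descendant of the diet, and it blocks the spurious path from diet to outcome. Adjusting for it (i.e., using the within-starting body condition rates) gives the causal effect.
Within each level — good condition: 83.3% vs 70.7%; poor condition: 27.3% vs 19.4% — Diet N is higher every time.

stratified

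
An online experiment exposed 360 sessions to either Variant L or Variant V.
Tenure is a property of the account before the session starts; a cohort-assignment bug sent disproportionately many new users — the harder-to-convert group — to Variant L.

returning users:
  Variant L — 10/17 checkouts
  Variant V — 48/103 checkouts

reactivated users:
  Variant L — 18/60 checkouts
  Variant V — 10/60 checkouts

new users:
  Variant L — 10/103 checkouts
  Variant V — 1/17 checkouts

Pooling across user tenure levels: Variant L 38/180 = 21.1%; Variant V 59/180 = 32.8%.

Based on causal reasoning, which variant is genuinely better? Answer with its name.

Variant L

The user tenure-specific comparison favours Variant L throughout, but the pooled figures favour Variant V. The question is whether to condition on user tenure.
Since user tenure is a pre-existing factor (not a product of the variant) and it affects the outcome on its own, it is a confounder. The stratified rates, not the pooled rate, identify the causal effect.
Within each level — returning users: 58.8% vs 46.6%; reactivated users: 30.0% vs 16.7%; new users: 9.7% vs 5.9% — Variant L is higher every time.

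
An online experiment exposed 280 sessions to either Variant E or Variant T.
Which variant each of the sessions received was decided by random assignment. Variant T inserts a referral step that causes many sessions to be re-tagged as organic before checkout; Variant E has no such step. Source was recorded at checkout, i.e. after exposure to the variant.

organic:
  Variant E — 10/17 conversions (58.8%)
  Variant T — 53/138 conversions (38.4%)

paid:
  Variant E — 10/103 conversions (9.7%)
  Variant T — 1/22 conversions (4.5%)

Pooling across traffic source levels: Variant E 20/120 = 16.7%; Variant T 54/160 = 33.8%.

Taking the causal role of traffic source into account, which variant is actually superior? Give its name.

Traffic source is downstream of the variant. One should not condition on a consequence of treatment, so the overall rates are the right comparison.
Pooled: Variant E 16.7% vs Variant T 33.8%; Variant T is higher overall.

Variant T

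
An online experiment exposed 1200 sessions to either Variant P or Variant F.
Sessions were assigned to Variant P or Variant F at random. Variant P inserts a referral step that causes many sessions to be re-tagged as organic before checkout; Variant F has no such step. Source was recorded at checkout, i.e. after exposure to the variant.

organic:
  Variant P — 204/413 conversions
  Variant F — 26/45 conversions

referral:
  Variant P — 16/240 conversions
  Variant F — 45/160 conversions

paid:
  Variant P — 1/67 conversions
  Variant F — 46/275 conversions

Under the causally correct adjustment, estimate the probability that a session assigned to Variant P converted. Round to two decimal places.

0.31

Variant F is higher inside every traffic source stratum but Variant P is higher in aggregate. Whether to stratify depends on how traffic source relates to the variant.
The distribution of traffic source is itself part of what the variant does — it is an intermediate outcome. Holding it fixed would remove that part of the effect; the total effect is the pooled difference.
So P(outcome | do(Variant P)) is just the pooled rate for Variant P: 221/720 = 0.307.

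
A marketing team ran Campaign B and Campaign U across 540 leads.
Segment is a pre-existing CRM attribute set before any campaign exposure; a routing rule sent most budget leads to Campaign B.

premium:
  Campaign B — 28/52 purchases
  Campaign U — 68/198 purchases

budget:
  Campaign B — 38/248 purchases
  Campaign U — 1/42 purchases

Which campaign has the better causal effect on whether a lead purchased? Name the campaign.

Campaign B

Campaign B is higher inside every customer segment stratum but Campaign U is higher in aggregate. Whether to stratify depends on how customer segment relates to the campaign.
Here customer segment is a common cause — it drives both which campaign a case falls under and the outcome. The crude comparison mixes populations; the stratum-specific rates are the causally relevant ones.
Within each level — premium: 53.8% vs 34.3%; budget: 15.3% vs 2.4% — Campaign B is higher every time.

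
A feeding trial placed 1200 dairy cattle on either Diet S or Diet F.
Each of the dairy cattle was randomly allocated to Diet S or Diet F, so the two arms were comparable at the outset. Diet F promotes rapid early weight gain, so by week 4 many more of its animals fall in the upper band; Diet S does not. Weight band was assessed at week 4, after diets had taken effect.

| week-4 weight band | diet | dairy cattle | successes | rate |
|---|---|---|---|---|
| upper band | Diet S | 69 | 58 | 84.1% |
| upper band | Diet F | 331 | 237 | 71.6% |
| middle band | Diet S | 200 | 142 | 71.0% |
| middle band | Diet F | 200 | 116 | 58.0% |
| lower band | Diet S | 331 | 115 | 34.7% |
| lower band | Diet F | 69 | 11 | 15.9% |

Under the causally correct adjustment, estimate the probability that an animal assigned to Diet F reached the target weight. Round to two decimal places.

0.61

Week-4 weight band here is a post-treatment variable shaped by the diet; conditioning on it would introduce bias rather than remove it. The overall comparison is the causal one.
So P(outcome | do(Diet F)) is just the pooled rate for Diet F: 364/600 = 0.607.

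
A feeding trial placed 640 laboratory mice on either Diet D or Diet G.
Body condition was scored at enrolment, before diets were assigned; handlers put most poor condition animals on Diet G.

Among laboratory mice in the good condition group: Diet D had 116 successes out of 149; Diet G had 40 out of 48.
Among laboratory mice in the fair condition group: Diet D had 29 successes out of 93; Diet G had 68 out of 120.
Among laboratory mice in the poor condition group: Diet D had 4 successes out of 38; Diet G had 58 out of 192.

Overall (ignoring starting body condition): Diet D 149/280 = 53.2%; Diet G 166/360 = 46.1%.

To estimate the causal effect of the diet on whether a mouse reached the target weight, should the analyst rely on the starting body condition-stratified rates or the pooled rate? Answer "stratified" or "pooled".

The stratified and pooled comparisons disagree (Diet G wins within each starting body condition; Diet D wins overall), so the answer turns on the causal role of starting body condition.
Starting body condition differs across diets for reasons unrelated to any effect of the diet itself, and it separately predicts the outcome — a classic confounder. We must compare within starting body condition levels.
Within each level — good condition: 77.9% vs 83.3%; fair condition: 31.2% vs 56.7%; poor condition: 10.5% vs 30.2% — Diet G is higher every time.

stratified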